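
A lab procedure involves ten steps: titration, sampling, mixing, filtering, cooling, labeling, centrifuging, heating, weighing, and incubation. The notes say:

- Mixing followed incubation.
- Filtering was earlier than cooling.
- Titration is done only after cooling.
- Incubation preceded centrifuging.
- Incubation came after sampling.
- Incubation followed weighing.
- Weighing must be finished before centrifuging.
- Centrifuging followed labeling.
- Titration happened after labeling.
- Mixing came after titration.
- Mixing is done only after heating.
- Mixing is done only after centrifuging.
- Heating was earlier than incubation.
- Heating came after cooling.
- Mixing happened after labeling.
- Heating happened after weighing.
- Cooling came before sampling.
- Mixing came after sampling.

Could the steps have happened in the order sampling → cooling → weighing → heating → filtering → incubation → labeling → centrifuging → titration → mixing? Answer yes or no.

The constraints require filtering before cooling, but in the proposed sequence cooling appears ahead of filtering. That one violation is enough.

no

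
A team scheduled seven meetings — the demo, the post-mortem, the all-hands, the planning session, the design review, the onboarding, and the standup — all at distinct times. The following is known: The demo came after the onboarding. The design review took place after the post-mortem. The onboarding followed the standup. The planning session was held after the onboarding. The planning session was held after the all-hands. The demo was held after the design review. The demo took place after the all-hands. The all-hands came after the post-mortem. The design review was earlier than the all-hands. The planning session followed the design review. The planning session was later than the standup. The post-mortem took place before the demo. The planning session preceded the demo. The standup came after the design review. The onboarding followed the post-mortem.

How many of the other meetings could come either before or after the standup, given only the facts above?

Forced before the standup: the design review and the post-mortem; forced after the standup: the demo, the onboarding, and the planning session.
That leaves the all-hands with no forced order relative to the standup — 1.

1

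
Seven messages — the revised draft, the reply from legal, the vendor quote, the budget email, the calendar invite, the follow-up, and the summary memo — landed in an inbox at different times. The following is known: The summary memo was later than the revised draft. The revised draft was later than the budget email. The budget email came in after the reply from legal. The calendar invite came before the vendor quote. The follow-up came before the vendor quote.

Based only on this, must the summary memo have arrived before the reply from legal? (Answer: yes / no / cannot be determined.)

Tracing the constraints gives the reply from legal → the budget email → the revised draft → the summary memo, so the reply from legal must come before the summary memo.
That means the summary memo cannot be before the reply from legal.

no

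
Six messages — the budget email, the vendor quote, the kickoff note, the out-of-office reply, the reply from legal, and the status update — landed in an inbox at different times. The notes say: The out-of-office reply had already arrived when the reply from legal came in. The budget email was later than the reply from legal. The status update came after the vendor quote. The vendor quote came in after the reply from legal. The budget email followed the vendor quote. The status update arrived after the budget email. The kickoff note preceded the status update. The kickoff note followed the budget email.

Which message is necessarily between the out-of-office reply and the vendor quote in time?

the reply from legal

Tracing the constraints gives the out-of-office reply → the reply from legal → the vendor quote, so the reply from legal sits after the out-of-office reply and before the vendor quote.
No other message is forced both after the out-of-office reply and before the vendor quote.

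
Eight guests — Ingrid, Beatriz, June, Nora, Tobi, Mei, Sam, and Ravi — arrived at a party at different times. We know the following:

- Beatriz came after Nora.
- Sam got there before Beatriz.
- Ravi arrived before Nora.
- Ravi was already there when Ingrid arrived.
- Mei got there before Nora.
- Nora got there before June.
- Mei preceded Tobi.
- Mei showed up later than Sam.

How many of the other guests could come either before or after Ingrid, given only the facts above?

Forced before Ingrid: Ravi.
That leaves Beatriz, June, Mei, Nora, Sam, and Tobi with no forced order relative to Ingrid — 6.

6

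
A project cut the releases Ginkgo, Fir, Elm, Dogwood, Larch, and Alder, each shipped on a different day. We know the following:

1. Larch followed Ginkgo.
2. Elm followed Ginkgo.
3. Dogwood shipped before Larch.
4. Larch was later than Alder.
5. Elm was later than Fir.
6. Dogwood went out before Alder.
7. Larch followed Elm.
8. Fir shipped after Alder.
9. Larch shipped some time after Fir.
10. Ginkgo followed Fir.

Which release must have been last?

Larch

Every other release has a chain of constraints placing it before Larch, so Larch is last.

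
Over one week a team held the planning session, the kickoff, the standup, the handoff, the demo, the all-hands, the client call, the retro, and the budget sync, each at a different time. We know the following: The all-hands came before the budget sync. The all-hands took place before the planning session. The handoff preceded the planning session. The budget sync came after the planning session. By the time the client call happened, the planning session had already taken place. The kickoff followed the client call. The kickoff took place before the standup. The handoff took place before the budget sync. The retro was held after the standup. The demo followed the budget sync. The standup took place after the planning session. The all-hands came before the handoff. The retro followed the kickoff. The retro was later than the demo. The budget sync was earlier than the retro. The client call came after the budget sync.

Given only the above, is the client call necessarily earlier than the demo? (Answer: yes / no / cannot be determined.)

No chain of stated constraints runs from the client call to the demo, and none runs from the demo to the client call either.
So the relative order of the client call and the demo is not fixed by the given facts.

cannot be determined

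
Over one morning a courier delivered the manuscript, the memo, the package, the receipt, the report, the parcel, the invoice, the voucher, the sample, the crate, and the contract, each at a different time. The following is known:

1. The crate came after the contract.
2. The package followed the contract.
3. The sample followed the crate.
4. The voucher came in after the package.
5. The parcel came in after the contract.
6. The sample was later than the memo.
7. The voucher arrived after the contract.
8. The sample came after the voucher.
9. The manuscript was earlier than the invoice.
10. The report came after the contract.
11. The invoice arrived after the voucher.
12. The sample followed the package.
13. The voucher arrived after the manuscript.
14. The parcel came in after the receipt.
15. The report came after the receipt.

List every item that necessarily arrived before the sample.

Directly stated before the sample: the crate, the memo, the package, and the voucher.
The contract reaches the sample via the contract → the voucher → the sample.
The manuscript reaches the sample via the manuscript → the voucher → the sample.
No chain forces the receipt (or any of the others) ahead of the sample.

the contract, the crate, the manuscript, the memo, the package, the voucher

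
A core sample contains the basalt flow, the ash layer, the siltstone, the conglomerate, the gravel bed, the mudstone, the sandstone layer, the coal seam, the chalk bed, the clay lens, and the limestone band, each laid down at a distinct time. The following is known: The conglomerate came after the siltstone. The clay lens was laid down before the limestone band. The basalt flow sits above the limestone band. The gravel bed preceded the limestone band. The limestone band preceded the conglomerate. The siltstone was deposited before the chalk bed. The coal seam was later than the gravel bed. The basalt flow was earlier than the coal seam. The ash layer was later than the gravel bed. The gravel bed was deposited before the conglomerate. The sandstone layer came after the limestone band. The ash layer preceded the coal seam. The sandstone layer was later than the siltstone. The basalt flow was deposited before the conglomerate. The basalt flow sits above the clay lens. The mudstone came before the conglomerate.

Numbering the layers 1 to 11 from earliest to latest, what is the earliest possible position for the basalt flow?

4

The clay lens, the gravel bed, and the limestone band must all come before the basalt flow — 3 forced predecessors.
Nothing else is forced ahead of the basalt flow, so its earliest slot is position 3 + 1 = 4.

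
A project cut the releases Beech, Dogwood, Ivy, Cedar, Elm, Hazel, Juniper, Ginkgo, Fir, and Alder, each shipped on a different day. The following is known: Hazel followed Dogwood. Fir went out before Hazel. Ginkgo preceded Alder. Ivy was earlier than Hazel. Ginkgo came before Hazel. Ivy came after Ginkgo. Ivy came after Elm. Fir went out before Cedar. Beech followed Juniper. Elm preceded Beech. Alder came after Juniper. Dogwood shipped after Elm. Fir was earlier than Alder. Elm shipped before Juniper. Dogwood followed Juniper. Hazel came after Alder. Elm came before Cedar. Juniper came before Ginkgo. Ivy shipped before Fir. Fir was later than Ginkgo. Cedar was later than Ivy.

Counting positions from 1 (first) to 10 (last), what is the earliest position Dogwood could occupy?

3

Elm and Juniper must both come before Dogwood — 2 forced predecessors.
Nothing else is forced ahead of Dogwood, so its earliest slot is position 2 + 1 = 3.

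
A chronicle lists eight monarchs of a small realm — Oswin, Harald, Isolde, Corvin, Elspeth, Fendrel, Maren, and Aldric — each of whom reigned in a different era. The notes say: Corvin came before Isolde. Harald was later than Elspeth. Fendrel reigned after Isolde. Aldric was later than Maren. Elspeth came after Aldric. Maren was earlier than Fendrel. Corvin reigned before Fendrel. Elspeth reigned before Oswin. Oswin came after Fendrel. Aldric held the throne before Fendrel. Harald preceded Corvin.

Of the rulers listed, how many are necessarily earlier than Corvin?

4

Directly stated before Corvin: Harald.
Aldric reaches Corvin via Aldric → Elspeth → Harald → Corvin.
Elspeth reaches Corvin via Elspeth → Harald → Corvin.
Maren reaches Corvin via Maren → Aldric → Elspeth → Harald → Corvin.
No chain forces Fendrel (or any of the others) ahead of Corvin.
That's Aldric, Elspeth, Harald, and Maren — 4 in all.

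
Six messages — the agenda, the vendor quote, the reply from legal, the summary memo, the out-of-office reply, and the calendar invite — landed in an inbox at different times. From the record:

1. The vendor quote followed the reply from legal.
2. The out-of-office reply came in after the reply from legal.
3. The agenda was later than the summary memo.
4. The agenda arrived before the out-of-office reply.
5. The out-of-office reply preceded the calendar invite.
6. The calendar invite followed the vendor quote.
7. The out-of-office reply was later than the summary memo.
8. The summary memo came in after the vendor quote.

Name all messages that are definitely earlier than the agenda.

Directly stated before the agenda: the summary memo.
The reply from legal reaches the agenda via the reply from legal → the vendor quote → the summary memo → the agenda.
The vendor quote reaches the agenda via the vendor quote → the summary memo → the agenda.

the reply from legal, the summary memo, the vendor quote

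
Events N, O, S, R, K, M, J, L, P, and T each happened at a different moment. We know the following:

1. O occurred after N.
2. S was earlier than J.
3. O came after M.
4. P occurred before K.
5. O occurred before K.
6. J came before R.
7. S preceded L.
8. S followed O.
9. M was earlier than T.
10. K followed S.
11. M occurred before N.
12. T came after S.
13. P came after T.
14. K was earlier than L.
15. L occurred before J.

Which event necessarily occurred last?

Every other event has a chain of constraints placing it before R, so R is last.

R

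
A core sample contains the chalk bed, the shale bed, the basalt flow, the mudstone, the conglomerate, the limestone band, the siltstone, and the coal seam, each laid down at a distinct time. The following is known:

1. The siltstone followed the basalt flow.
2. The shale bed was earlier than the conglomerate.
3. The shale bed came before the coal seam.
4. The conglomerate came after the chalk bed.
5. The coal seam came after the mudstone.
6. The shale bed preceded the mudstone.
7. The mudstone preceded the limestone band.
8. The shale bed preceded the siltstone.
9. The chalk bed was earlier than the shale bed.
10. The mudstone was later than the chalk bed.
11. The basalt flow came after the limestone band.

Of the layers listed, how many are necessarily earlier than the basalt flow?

4

Directly stated before the basalt flow: the limestone band.
The chalk bed reaches the basalt flow via the chalk bed → the mudstone → the limestone band → the basalt flow.
The mudstone reaches the basalt flow via the mudstone → the limestone band → the basalt flow.
The shale bed reaches the basalt flow via the shale bed → the mudstone → the limestone band → the basalt flow.
No chain forces the conglomerate (or any of the others) ahead of the basalt flow.
That's the chalk bed, the limestone band, the mudstone, and the shale bed — 4 in all.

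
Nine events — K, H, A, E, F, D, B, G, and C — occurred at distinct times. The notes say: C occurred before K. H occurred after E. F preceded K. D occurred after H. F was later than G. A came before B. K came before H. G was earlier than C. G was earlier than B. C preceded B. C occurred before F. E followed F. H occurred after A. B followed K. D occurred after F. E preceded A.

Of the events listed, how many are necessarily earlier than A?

Directly stated before A: E.
C reaches A via C → F → E → A.
F reaches A via F → E → A.
G reaches A via G → F → E → A.
That's C, E, F, and G — 4 in all.

4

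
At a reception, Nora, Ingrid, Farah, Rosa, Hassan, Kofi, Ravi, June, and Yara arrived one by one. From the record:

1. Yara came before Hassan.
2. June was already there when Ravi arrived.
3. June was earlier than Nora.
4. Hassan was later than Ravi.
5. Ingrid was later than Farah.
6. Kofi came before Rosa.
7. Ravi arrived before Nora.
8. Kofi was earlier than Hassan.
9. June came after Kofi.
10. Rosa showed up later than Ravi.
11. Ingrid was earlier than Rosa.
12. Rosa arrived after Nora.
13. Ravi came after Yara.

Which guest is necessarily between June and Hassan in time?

Tracing the constraints gives June → Ravi → Hassan, so Ravi sits after June and before Hassan.
No other guest is forced both after June and before Hassan.

Ravi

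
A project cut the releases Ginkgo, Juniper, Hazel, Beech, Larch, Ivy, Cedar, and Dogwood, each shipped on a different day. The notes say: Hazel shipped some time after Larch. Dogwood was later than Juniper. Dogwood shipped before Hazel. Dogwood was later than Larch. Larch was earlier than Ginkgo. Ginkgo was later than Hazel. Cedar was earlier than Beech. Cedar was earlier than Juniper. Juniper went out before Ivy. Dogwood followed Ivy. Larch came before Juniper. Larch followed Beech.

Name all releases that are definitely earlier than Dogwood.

Directly stated before Dogwood: Ivy, Juniper, and Larch.
Beech reaches Dogwood via Beech → Larch → Dogwood.
Cedar reaches Dogwood via Cedar → Juniper → Dogwood.
No chain forces Ginkgo (or any of the others) ahead of Dogwood.

Beech, Cedar, Ivy, Juniper, Larch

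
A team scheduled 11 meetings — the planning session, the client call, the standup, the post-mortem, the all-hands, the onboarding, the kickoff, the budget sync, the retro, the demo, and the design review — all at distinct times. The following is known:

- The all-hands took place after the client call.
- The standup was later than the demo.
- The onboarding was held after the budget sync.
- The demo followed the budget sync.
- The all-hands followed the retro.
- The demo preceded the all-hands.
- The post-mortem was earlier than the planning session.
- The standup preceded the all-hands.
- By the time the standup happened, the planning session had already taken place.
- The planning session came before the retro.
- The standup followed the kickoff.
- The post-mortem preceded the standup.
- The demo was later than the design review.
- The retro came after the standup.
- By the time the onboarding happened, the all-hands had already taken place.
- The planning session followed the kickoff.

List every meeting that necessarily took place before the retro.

Directly stated before the retro: the planning session and the standup.
The budget sync reaches the retro via the budget sync → the demo → the standup → the retro.
The demo reaches the retro via the demo → the standup → the retro.
The design review reaches the retro via the design review → the demo → the standup → the retro.
Likewise the kickoff and the post-mortem each reach the retro by chaining the stated constraints.
No chain forces the all-hands (or any of the others) ahead of the retro.

the budget sync, the demo, the design review, the kickoff, the planning session, the post-mortem, the standup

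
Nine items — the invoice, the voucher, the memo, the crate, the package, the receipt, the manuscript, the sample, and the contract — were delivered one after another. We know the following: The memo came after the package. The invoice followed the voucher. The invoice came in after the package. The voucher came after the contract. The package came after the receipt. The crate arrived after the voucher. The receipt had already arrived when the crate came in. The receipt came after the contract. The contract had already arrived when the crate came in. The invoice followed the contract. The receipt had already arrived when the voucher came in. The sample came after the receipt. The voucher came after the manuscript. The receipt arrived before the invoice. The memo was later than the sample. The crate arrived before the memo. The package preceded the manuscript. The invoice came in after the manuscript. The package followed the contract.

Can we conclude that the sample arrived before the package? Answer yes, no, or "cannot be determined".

No chain of stated constraints runs from the sample to the package, and none runs from the package to the sample either.
So the relative order of the sample and the package is not fixed by the given facts.

cannot be determined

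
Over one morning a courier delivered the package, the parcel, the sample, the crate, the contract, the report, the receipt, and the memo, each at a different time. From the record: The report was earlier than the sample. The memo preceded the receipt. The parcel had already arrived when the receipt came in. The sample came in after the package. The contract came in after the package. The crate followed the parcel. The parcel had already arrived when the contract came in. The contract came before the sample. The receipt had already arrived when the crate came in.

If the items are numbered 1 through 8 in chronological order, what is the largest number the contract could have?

The contract must come before the sample — 1 item forced after it.
Everything else can be placed before the contract in some valid order, so the contract can sit as late as position 8 − 1 = 7.

7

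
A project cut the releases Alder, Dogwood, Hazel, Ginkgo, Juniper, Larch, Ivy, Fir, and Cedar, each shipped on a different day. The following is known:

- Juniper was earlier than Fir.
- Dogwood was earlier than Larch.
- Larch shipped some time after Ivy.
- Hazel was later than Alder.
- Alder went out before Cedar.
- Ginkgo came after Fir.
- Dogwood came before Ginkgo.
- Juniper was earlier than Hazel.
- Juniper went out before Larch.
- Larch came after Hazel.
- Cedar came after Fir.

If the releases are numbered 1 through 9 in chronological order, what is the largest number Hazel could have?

Hazel must come before Larch — 1 release forced after it.
Everything else can be placed before Hazel in some valid order, so Hazel can sit as late as position 9 − 1 = 8.

8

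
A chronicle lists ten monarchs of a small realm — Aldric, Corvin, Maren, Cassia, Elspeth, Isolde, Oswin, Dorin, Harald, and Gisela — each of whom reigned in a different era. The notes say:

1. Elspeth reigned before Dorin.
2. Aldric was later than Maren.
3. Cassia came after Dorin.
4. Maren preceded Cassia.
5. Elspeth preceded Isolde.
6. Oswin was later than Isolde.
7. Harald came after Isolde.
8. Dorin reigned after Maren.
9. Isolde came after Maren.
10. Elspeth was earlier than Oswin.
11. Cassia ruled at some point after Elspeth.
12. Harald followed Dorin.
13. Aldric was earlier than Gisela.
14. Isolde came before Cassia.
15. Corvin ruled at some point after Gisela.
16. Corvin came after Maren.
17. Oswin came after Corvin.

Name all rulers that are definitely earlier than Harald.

Directly stated before Harald: Dorin and Isolde.
Elspeth reaches Harald via Elspeth → Isolde → Harald.
Maren reaches Harald via Maren → Isolde → Harald.
No chain forces Corvin (or any of the others) ahead of Harald.

Dorin, Elspeth, Isolde, Maren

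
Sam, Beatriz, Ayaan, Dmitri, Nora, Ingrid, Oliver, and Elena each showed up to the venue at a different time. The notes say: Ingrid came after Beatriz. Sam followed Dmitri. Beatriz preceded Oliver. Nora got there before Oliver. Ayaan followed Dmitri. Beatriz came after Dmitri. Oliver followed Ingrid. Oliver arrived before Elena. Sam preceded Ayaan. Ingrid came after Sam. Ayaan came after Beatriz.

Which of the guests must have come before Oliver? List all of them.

Directly stated before Oliver: Beatriz, Ingrid, and Nora.
Dmitri reaches Oliver via Dmitri → Beatriz → Oliver.
Sam reaches Oliver via Sam → Ingrid → Oliver.

Beatriz, Dmitri, Ingrid, Nora, Sam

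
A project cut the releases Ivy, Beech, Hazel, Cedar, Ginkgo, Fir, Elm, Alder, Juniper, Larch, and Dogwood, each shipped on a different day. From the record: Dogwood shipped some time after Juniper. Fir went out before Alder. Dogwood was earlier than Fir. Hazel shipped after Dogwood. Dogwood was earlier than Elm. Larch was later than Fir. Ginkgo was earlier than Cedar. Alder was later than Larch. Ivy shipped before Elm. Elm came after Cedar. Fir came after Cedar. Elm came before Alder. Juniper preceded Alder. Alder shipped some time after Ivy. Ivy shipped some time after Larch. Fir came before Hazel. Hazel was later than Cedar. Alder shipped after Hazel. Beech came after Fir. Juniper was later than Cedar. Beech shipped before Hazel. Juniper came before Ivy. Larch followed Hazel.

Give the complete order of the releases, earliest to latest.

Ginkgo, Cedar, Juniper, Dogwood, Fir, Beech, Hazel, Larch, Ivy, Elm, Alder

The constraints fix every adjacent pair, so only one ordering works:
Ginkgo → Cedar → Juniper → Dogwood → Fir → Beech → Hazel → Larch → Ivy → Elm → Alder.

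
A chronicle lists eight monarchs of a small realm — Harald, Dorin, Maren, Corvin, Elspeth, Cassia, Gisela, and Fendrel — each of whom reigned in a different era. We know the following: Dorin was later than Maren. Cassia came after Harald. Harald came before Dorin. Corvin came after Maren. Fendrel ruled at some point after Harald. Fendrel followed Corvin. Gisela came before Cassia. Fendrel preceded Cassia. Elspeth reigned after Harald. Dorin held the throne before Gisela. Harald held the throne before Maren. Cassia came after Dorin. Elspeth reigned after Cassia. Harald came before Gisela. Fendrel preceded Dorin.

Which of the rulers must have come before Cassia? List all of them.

Corvin, Dorin, Fendrel, Gisela, Harald, Maren

Directly stated before Cassia: Dorin, Fendrel, Gisela, and Harald.
Corvin reaches Cassia via Corvin → Fendrel → Cassia.
Maren reaches Cassia via Maren → Dorin → Cassia.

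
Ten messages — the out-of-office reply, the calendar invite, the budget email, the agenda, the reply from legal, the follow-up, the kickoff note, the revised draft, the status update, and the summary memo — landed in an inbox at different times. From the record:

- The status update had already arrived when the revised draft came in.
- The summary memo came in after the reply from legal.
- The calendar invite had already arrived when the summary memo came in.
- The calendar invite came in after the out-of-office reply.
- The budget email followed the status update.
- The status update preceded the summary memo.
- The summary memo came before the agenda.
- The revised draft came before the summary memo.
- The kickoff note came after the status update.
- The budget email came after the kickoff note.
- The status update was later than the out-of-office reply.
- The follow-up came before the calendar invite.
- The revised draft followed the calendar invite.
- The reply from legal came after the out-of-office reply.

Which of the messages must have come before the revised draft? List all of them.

the calendar invite, the follow-up, the out-of-office reply, the status update

Directly stated before the revised draft: the calendar invite and the status update.
The follow-up reaches the revised draft via the follow-up → the calendar invite → the revised draft.
The out-of-office reply reaches the revised draft via the out-of-office reply → the status update → the revised draft.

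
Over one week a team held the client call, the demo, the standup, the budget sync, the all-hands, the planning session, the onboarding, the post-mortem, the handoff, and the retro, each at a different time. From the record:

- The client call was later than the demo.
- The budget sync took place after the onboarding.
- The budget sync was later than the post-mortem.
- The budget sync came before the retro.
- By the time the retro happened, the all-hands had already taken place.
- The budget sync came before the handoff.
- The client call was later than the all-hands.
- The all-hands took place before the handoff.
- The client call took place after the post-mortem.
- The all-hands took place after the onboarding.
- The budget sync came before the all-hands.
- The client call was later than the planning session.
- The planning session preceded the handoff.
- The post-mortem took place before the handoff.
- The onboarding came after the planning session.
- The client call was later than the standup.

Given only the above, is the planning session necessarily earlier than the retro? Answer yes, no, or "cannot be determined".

Chain the constraints: the planning session → the onboarding → the all-hands → the retro. Each link is directly stated, so the planning session comes before the retro.

yes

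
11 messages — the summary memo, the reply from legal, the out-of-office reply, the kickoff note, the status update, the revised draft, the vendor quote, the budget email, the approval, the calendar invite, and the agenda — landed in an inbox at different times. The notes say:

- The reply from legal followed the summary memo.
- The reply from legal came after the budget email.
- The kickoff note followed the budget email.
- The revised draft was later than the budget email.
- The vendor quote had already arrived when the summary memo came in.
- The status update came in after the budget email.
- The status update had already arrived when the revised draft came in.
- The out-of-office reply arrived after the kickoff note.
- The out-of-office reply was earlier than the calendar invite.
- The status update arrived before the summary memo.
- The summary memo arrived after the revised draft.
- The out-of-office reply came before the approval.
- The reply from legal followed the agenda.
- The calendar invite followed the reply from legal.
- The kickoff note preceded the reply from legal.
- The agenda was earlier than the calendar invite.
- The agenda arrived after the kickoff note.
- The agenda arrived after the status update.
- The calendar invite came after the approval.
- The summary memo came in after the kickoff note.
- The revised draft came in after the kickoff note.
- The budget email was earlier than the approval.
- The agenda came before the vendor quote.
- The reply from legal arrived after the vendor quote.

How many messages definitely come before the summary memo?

6

Directly stated before the summary memo: the kickoff note, the revised draft, the status update, and the vendor quote.
The agenda reaches the summary memo via the agenda → the vendor quote → the summary memo.
The budget email reaches the summary memo via the budget email → the revised draft → the summary memo.
No chain forces the out-of-office reply (or any of the others) ahead of the summary memo.
That's the agenda, the budget email, the kickoff note, the revised draft, the status update, and the vendor quote — 6 in all.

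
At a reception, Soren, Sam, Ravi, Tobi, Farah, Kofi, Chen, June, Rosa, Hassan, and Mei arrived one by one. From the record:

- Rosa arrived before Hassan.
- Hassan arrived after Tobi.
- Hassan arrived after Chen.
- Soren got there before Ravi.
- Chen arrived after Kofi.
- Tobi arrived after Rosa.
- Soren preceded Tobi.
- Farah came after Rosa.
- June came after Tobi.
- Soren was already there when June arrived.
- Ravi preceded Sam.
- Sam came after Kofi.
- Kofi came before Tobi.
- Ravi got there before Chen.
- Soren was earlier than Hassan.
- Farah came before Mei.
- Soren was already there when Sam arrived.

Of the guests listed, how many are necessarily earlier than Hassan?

Directly stated before Hassan: Chen, Rosa, Soren, and Tobi.
Kofi reaches Hassan via Kofi → Tobi → Hassan.
Ravi reaches Hassan via Ravi → Chen → Hassan.
No chain forces Farah (or any of the others) ahead of Hassan.
That's Chen, Kofi, Ravi, Rosa, Soren, and Tobi — 6 in all.

6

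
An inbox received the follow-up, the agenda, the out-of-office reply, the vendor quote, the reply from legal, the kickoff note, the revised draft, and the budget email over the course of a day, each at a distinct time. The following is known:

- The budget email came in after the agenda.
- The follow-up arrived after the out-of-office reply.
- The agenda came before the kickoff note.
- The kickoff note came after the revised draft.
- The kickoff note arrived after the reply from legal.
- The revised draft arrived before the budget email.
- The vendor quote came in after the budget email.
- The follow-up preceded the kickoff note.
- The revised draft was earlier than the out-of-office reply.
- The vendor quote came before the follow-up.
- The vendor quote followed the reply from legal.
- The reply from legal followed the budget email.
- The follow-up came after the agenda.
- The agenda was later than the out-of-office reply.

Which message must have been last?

Every other message has a chain of constraints placing it before the kickoff note, so the kickoff note is last.

the kickoff note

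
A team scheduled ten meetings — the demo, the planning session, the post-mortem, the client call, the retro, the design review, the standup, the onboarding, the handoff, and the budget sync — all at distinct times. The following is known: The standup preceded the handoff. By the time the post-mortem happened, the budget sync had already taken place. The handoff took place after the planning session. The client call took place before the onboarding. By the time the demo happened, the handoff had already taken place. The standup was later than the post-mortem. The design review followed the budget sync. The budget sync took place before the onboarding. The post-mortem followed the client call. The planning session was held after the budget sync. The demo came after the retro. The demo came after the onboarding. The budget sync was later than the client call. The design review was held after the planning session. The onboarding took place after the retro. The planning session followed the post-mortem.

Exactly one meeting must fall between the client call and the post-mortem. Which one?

the budget sync

Tracing the constraints gives the client call → the budget sync → the post-mortem, so the budget sync sits after the client call and before the post-mortem.
No other meeting is forced both after the client call and before the post-mortem.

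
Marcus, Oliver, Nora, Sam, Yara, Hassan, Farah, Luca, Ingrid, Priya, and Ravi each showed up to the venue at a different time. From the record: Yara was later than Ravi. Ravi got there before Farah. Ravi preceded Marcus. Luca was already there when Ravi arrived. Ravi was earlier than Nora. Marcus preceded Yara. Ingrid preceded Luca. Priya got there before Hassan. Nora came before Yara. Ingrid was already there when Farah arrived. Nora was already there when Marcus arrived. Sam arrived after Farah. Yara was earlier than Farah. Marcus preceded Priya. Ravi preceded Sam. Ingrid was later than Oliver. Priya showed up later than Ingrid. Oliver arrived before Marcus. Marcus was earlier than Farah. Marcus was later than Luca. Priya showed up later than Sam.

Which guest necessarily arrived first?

Oliver has a chain of constraints placing them before every other guest, so Oliver must be first.

Oliver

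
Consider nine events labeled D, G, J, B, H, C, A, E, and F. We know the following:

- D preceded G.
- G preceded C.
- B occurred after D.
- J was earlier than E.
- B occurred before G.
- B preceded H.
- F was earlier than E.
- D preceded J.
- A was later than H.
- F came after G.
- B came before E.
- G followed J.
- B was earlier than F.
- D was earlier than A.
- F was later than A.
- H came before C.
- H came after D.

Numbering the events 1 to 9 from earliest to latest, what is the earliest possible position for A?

4

B, D, and H must all come before A — 3 forced predecessors.
Nothing else is forced ahead of A, so its earliest slot is position 3 + 1 = 4.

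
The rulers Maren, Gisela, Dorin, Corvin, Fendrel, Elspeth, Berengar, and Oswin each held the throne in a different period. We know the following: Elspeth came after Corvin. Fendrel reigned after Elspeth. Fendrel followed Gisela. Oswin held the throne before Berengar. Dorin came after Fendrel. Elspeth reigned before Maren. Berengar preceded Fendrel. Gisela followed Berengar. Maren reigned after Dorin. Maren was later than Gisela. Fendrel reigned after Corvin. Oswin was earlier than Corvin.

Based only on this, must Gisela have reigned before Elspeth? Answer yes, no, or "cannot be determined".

cannot be determined

No chain of stated constraints runs from Gisela to Elspeth, and none runs from Elspeth to Gisela either.
So the relative order of Gisela and Elspeth is not fixed by the given facts.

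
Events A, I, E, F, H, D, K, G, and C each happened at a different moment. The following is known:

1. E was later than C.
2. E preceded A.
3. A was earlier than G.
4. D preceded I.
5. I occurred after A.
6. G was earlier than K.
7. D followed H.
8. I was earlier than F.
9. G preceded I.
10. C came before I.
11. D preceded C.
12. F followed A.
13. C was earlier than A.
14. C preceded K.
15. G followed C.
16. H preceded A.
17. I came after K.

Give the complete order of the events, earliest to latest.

H, D, C, E, A, G, K, I, F

The constraints fix every adjacent pair, so only one ordering works:
H → D → C → E → A → G → K → I → F.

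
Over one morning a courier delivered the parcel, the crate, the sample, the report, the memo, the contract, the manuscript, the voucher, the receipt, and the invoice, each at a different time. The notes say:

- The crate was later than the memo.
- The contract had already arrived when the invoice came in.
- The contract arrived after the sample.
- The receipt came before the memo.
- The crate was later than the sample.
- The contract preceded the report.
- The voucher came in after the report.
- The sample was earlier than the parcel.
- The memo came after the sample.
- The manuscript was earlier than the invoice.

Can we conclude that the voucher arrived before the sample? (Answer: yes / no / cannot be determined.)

Tracing the constraints gives the sample → the contract → the report → the voucher, so the sample must come before the voucher.
That means the voucher cannot be before the sample.

no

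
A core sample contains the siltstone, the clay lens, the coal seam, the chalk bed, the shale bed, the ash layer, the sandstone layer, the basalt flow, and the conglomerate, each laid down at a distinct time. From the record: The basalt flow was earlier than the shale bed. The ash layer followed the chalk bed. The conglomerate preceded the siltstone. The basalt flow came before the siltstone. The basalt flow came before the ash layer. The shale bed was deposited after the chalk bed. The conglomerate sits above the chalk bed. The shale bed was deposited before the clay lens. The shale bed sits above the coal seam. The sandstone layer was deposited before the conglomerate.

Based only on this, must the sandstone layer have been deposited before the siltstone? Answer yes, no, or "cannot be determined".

yes

Chain the constraints: the sandstone layer → the conglomerate → the siltstone. Each link is directly stated, so the sandstone layer comes before the siltstone.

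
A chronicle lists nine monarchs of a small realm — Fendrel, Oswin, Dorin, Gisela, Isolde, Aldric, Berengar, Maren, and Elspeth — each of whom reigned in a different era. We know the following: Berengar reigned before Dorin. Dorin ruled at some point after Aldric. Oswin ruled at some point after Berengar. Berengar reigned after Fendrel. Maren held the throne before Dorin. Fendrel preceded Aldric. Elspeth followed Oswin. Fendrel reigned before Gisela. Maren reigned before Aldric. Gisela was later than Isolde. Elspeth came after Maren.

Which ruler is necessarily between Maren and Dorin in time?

Aldric

Tracing the constraints gives Maren → Aldric → Dorin, so Aldric sits after Maren and before Dorin.
No other ruler is forced both after Maren and before Dorin.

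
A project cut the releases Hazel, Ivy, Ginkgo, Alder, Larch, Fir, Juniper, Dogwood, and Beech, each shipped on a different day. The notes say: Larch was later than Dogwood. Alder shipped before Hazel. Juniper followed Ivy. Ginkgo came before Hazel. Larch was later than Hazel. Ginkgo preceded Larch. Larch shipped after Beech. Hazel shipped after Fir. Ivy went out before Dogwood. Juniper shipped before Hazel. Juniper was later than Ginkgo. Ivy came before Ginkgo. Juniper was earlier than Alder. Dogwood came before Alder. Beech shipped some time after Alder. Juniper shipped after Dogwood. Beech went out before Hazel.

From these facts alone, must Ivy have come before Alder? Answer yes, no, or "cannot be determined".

yes

Chain the constraints: Ivy → Juniper → Alder. Each link is directly stated, so Ivy comes before Alder.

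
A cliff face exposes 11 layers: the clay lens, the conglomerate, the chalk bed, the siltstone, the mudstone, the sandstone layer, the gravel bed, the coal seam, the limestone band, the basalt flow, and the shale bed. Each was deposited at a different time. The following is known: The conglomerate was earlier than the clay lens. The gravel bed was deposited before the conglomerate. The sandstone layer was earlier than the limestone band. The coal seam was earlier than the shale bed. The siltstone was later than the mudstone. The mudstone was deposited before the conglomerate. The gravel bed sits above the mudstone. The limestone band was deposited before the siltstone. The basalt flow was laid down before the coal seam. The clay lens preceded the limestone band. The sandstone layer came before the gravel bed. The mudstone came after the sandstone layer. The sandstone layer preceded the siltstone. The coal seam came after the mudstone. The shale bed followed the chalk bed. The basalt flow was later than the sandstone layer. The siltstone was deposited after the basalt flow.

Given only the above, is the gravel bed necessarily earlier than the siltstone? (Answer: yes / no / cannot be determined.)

yes

Chain the constraints: the gravel bed → the conglomerate → the clay lens → the limestone band → the siltstone. Each link is directly stated, so the gravel bed comes before the siltstone.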